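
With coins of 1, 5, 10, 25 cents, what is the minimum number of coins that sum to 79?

79 − 3×25→4 − 4×1→0
Total coins = 3 + 4 = 7

7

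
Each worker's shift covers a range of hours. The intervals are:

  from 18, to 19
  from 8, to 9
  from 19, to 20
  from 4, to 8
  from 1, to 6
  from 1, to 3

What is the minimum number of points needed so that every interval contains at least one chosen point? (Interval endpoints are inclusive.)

Sorted: [1,3] [1,6] [4,8] [8,9] [18,19] [19,20]
{[1,3],[1,6]} hit by 3; {[4,8],[8,9]} hit by 8; {[18,19],[19,20]} hit by 19.
Points: 3, 8, 19 (3 total).

3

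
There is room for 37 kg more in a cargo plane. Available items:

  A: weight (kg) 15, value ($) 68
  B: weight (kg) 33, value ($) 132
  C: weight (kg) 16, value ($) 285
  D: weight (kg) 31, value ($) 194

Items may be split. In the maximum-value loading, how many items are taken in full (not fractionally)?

1

Sort by value per unit weight and fill in that order.
Order: C (285/16=17.81) > D (194/31=6.26) > A (68/15=4.53) > B (132/33=4.00)
Fill: take C (16 @ 285) → take 21/31 of D → 131.42; 37/37 used.
1 item(s) taken whole; one partial (take 21/31 of D).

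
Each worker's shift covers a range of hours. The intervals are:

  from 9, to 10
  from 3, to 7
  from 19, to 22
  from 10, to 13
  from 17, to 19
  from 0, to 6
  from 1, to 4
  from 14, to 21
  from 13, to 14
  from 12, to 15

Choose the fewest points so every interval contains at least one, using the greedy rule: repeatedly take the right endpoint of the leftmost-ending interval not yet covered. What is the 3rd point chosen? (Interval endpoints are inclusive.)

Sorted: [1,4] [0,6] [3,7] [9,10] [10,13] [13,14] [12,15] [17,19] [14,21] [19,22]
{[1,4],[0,6],[3,7]} hit by 4; {[9,10],[10,13]} hit by 10; {[13,14],[12,15]} hit by 14; {[17,19],[14,21],[19,22]} hit by 19.
Points: 4, 10, 14, 19 (4 total).

14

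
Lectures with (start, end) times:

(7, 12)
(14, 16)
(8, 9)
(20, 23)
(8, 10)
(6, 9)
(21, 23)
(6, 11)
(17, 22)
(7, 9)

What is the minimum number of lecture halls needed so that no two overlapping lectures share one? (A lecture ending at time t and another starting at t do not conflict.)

Events (time:±→running): 6:+→1 6:+→2 7:+→3 7:+→4 8:+→5 8:+→6 … peak 6.

6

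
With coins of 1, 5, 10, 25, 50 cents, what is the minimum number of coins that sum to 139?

8

139 − 2×50→39 − 1×25→14 − 1×10→4 − 4×1→0
Total coins = 2 + 1 + 1 + 4 = 8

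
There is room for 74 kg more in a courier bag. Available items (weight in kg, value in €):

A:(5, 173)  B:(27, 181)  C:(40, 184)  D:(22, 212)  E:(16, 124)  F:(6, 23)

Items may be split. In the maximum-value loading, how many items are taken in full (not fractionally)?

4

Ratios (sorted): A 34.60, D 9.64, E 7.75, B 6.70, C 4.60, F 3.83
take A (5 @ 173); take D (22 @ 212); take E (16 @ 124); take B (27 @ 181); take 4/40 of C → 18.40. Capacity used 74/74.
4 item(s) taken whole; one partial (take 4/40 of C).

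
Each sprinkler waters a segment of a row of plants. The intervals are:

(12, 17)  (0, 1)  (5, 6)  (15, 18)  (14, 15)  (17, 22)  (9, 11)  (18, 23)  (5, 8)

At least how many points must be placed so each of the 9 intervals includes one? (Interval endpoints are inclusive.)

5

Sort by right endpoint; whenever an interval is uncovered, place a point at its right end.
Sorted: [0,1] [5,6] [5,8] [9,11] [14,15] [12,17] [15,18] [17,22] [18,23]
{[0,1]} hit by 1; {[5,6],[5,8]} hit by 6; {[9,11]} hit by 11; {[14,15],[12,17],[15,18]} hit by 15; {[17,22],[18,23]} hit by 22.
Points: 1, 6, 11, 15, 22 (5 total).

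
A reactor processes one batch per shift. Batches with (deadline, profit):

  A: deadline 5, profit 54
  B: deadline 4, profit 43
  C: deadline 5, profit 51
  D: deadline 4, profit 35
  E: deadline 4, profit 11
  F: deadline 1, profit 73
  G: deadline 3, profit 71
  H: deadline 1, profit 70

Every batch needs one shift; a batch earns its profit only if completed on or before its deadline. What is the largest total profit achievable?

292

Sort by profit descending; place each in the latest free slot ≤ its deadline.
By profit: F(d1,73), G(d3,71), H(d1,70), A(d5,54), C(d5,51), B(d4,43), D(d4,35), E(d4,11)
F→slot 1; G→slot 3; H skipped; A→slot 5; C→slot 4; B→slot 2; D skipped; E skipped.
Profit = 73 + 43 + 71 + 51 + 54 = 292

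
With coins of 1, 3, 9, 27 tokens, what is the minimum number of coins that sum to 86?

6

Greedy: take as many of the largest coin as possible, then repeat with the remainder.
86 = 3×27 + 1×3 + 2×1
Total coins = 3 + 1 + 2 = 6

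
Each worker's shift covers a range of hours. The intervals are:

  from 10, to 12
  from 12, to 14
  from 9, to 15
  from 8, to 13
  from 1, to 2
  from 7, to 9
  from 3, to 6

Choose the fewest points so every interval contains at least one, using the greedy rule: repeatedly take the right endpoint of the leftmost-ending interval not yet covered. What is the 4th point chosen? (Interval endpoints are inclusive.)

12

Sort by right endpoint; whenever an interval is uncovered, place a point at its right end.
Sorted: [1,2] [3,6] [7,9] [10,12] [8,13] [12,14] [9,15]
{[1,2]} hit by 2; {[3,6]} hit by 6; {[7,9]} hit by 9; {[10,12],[8,13],[12,14],[9,15]} hit by 12.
Points: 2, 6, 9, 12 (4 total).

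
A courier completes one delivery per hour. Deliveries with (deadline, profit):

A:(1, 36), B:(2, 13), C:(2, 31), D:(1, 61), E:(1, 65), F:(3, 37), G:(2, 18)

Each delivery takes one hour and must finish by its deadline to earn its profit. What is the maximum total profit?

133

Profit order: E=65 D=61 F=37 A=36 C=31 G=18 B=13
Assign: E→slot 1, D skipped, F→slot 3, A skipped, C→slot 2, G skipped, B skipped.
Slots: [1:E] [2:C] [3:F]
Profit = 65 + 31 + 37 = 133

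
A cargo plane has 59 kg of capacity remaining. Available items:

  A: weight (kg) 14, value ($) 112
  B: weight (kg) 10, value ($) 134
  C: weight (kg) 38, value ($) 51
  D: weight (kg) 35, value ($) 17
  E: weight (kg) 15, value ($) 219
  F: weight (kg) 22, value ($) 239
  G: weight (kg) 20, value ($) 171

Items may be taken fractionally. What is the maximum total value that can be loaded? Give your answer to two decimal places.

694.60

Ratios (sorted): E 14.60, B 13.40, F 10.86, G 8.55, A 8.00, C 1.34, D 0.49
take E (15 @ 219); take B (10 @ 134); take F (22 @ 239); take 12/20 of G → 102.60. Capacity used 59/59.
Total value = 694.60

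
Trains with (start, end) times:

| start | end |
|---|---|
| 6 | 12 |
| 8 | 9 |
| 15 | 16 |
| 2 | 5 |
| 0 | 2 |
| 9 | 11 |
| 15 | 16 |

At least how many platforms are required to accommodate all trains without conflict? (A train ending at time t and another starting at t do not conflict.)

Count concurrent intervals with a sweep; the peak is the room count.
starts: [0, 2, 6, 8, 9, 15, 15]
ends:   [2, 5, 9, 11, 12, 16, 16]
s0→1 e2→0 s2→1 e5→0 s6→1 s8→2  — peak 2.

2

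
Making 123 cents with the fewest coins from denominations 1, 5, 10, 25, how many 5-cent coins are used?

Use the largest denomination that fits, subtract, and repeat.
123 − 4×25→23 − 2×10→3 − 3×1→0
Count of 5: 0

0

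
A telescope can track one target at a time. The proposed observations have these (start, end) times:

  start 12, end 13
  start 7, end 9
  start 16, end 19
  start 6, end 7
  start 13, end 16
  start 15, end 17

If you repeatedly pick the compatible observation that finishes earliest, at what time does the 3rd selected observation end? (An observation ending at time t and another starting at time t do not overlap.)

13

Sorted by end: (6,7)  (7,9)  (12,13)  (13,16)  (15,17)  (16,19)
take (6,7); take (7,9); take (12,13); take (13,16); skip (15,17); take (16,19).
Selected: (6,7) (7,9) (12,13) (13,16) (16,19)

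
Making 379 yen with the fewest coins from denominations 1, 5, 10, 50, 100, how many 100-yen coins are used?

Use the largest denomination that fits, subtract, and repeat.
379 = 3×100 + 1×50 + 2×10 + 1×5 + 4×1
Count of 100: 3

3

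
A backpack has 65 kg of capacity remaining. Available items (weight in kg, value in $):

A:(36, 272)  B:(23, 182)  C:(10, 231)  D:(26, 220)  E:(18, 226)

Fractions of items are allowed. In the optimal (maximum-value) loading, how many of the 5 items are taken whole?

Ratios (sorted): C 23.10, E 12.56, D 8.46, B 7.91, A 7.56
take C (10 @ 231); take E (18 @ 226); take D (26 @ 220); take 11/23 of B → 87.04. Capacity used 65/65.
3 item(s) taken whole; one partial (take 11/23 of B).

3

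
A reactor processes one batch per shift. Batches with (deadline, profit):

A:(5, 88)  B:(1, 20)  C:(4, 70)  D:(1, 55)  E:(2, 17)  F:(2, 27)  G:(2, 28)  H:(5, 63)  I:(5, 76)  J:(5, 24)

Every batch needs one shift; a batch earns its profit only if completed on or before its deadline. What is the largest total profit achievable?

352

By profit: A(d5,88), I(d5,76), C(d4,70), H(d5,63), D(d1,55), G(d2,28), F(d2,27), J(d5,24), B(d1,20), E(d2,17)
A→slot 5; I→slot 4; C→slot 3; H→slot 2; D→slot 1; G skipped; F skipped; J skipped; B skipped; E skipped.
Profit = 55 + 63 + 70 + 76 + 88 = 352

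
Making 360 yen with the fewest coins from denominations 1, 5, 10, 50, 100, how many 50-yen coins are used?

360 − 3×100→60 − 1×50→10 − 1×10→0
Count of 50: 1

1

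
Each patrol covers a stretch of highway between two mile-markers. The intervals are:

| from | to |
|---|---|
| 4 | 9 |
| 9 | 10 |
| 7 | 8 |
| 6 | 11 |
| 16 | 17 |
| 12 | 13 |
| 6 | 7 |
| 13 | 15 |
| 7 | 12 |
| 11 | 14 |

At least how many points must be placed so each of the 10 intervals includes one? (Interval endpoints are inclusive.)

4

Sort by right endpoint; whenever an interval is uncovered, place a point at its right end.
Sorted: [6,7] [7,8] [4,9] [9,10] [6,11] [7,12] [12,13] [11,14] [13,15] [16,17]
{[6,7],[7,8],[4,9]} hit by 7; {[9,10],[6,11],[7,12]} hit by 10; {[12,13],[11,14],[13,15]} hit by 13; {[16,17]} hit by 17.
Points: 7, 10, 13, 17 (4 total).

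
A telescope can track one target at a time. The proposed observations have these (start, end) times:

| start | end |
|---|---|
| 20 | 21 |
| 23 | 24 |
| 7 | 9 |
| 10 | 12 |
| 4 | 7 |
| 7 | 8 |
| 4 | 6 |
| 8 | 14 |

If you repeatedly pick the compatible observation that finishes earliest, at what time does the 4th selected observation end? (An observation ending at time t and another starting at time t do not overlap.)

21

Greedy by earliest finish: after sorting by end time, pick each interval compatible with the last pick.
Sorted by end: (4,6)  (4,7)  (7,8)  (7,9)  (10,12)  (8,14)  (20,21)  (23,24)
take (4,6); skip (4,7); take (7,8); skip (7,9); take (10,12); take (20,21); take (23,24).
Selected: (4,6) (7,8) (10,12) (20,21) (23,24)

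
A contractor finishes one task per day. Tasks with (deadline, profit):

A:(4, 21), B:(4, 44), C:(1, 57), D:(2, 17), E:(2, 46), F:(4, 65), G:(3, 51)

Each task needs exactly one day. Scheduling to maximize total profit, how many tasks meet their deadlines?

Take jobs in profit order; each goes to the latest open slot no later than its deadline.
By profit: F(d4,65), C(d1,57), G(d3,51), E(d2,46), B(d4,44), A(d4,21), D(d2,17)
F→slot 4; C→slot 1; G→slot 3; E→slot 2; B skipped; A skipped; D skipped.
4 of 7 scheduled.

4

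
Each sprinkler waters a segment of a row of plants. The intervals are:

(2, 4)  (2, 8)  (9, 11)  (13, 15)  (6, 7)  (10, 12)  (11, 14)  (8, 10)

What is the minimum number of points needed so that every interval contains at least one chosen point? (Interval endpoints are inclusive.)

Sort by right endpoint; whenever an interval is uncovered, place a point at its right end.
By right end: [2,4]  [6,7]  [2,8]  [8,10]  [9,11]  [10,12]  [11,14]  [13,15]
[2,4] uncovered → point at 4; [6,7] uncovered → point at 7; [8,10] uncovered → point at 10; [11,14] uncovered → point at 14.
Points: 4, 7, 10, 14 (4 total).

4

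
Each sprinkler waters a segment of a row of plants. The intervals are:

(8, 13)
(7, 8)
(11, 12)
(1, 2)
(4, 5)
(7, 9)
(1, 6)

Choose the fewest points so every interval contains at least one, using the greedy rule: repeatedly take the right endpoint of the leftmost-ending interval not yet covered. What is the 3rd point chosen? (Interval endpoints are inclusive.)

8

Sort by right endpoint; whenever an interval is uncovered, place a point at its right end.
By right end: [1,2]  [4,5]  [1,6]  [7,8]  [7,9]  [11,12]  [8,13]
[1,2] uncovered → point at 2; [4,5] uncovered → point at 5; [7,8] uncovered → point at 8; [11,12] uncovered → point at 12.
Points: 2, 5, 8, 12 (4 total).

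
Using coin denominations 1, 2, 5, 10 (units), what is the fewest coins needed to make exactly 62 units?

7

62 = 6×10 + 1×2
Total coins = 6 + 1 = 7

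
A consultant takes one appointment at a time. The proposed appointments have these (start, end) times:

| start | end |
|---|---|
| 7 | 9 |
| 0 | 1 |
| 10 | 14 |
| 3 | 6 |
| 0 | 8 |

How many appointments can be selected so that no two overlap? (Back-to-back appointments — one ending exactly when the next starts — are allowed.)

By end time: (0,1), (3,6), (0,8), (7,9), (10,14).
Pick (0,1); next start ≥ 1 → (3,6); next start ≥ 6 → (7,9); next start ≥ 9 → (10,14).
Selected 4 appointments.

4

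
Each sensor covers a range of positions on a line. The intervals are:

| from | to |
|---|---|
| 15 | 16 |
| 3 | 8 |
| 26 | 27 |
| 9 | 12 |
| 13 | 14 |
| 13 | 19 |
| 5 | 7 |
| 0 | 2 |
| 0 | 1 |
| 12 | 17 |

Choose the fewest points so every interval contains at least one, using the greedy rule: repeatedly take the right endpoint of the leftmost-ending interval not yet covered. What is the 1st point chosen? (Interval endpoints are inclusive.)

1

By right end: [0,1]  [0,2]  [5,7]  [3,8]  [9,12]  [13,14]  [15,16]  [12,17]  [13,19]  [26,27]
[0,1] uncovered → point at 1; [5,7] uncovered → point at 7; [9,12] uncovered → point at 12; [13,14] uncovered → point at 14; [15,16] uncovered → point at 16; [26,27] uncovered → point at 27.
Points: 1, 7, 12, 14, 16, 27 (6 total).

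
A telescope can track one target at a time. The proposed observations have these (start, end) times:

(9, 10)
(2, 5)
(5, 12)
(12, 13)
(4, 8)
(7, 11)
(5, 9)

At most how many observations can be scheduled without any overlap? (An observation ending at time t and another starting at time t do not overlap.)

4

By end time: (2,5), (4,8), (5,9), (9,10), (7,11), (5,12), (12,13).
Pick (2,5); next start ≥ 5 → (5,9); next start ≥ 9 → (9,10); next start ≥ 10 → (12,13).
Selected 4 observations.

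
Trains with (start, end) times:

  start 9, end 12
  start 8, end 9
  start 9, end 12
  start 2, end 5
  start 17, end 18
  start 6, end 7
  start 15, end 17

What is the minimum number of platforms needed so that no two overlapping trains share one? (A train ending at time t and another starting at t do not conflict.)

2

The answer is the maximum number of intervals overlapping at any instant.
Events (time:±→running): 2:+→1 5:-→0 6:+→1 7:-→0 8:+→1 9:-→0 9:+→1 9:+→2 … peak 2.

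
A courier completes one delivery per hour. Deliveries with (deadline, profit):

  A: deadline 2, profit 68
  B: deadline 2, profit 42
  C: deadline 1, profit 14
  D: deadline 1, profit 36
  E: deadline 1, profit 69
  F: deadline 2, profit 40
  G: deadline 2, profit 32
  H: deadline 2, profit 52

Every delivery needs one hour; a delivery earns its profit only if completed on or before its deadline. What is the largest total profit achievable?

137

Sort by profit descending; place each in the latest free slot ≤ its deadline.
Profit order: E=69 A=68 H=52 B=42 F=40 D=36 G=32 C=14
Assign: E→slot 1, A→slot 2, H skipped, B skipped, F skipped, D skipped, G skipped, C skipped.
Slots: [1:E] [2:A]
Profit = 69 + 68 = 137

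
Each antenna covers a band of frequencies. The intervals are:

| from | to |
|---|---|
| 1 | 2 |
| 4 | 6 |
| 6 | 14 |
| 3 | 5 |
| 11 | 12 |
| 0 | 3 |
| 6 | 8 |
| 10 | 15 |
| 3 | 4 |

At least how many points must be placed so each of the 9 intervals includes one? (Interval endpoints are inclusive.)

Process intervals by earliest right end; each time one isn't hit yet, stab at its right endpoint.
By right end: [1,2]  [0,3]  [3,4]  [3,5]  [4,6]  [6,8]  [11,12]  [6,14]  [10,15]
[1,2] uncovered → point at 2; [3,4] uncovered → point at 4; [6,8] uncovered → point at 8; [11,12] uncovered → point at 12.
Points: 2, 4, 8, 12 (4 total).

4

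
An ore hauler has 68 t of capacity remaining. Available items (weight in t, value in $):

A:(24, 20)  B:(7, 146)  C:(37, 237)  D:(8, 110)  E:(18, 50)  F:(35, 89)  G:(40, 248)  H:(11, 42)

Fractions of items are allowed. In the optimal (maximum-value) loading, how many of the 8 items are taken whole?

Order: B (146/7=20.86) > D (110/8=13.75) > C (237/37=6.41) > G (248/40=6.20) > H (42/11=3.82) > E (50/18=2.78) > F (89/35=2.54) > A (20/24=0.83)
Fill: take B (7 @ 146) → take D (8 @ 110) → take C (37 @ 237) → take 16/40 of G → 99.20; 68/68 used.
3 item(s) taken whole; one partial (take 16/40 of G).

3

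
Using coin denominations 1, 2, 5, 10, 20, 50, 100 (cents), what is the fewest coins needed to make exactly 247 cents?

Use the largest denomination that fits, subtract, and repeat.
247 − 2×100→47 − 2×20→7 − 1×5→2 − 1×2→0
Total coins = 2 + 2 + 1 + 1 = 6

6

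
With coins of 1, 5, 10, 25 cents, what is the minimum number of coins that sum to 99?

Greedy: take as many of the largest coin as possible, then repeat with the remainder.
99 = 3×25 + 2×10 + 4×1
Total coins = 3 + 2 + 4 = 9

9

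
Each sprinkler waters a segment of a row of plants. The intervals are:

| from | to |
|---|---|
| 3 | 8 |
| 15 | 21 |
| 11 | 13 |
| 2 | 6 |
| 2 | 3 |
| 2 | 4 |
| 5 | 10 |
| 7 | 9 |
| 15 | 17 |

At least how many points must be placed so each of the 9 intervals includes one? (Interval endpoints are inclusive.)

4

Process intervals by earliest right end; each time one isn't hit yet, stab at its right endpoint.
Sorted: [2,3] [2,4] [2,6] [3,8] [7,9] [5,10] [11,13] [15,17] [15,21]
{[2,3],[2,4],[2,6],[3,8]} hit by 3; {[7,9],[5,10]} hit by 9; {[11,13]} hit by 13; {[15,17],[15,21]} hit by 17.
Points: 3, 9, 13, 17 (4 total).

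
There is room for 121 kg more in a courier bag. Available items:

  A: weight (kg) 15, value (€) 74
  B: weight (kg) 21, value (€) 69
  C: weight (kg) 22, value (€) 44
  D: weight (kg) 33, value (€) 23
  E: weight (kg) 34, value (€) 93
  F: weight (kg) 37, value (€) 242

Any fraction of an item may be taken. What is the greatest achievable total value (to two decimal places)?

Order: F (242/37=6.54) > A (74/15=4.93) > B (69/21=3.29) > E (93/34=2.74) > C (44/22=2.00) > D (23/33=0.70)
Fill: take F (37 @ 242) → take A (15 @ 74) → take B (21 @ 69) → take E (34 @ 93) → take 14/22 of C → 28.00; 121/121 used.
Total value = 506.00

506.00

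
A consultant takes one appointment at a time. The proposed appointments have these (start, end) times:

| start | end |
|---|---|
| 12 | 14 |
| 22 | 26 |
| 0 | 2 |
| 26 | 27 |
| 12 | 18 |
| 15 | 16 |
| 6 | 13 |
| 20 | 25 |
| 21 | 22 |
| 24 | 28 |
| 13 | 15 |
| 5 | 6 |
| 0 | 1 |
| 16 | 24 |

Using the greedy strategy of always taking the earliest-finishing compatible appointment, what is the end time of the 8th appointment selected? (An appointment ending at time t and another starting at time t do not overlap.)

Order by finish time; keep every interval that doesn't clash with the previous kept one.
Sorted by end: (0,1)  (0,2)  (5,6)  (6,13)  (12,14)  (13,15)  (15,16)  (12,18)  (21,22)  (16,24)  (20,25)  (22,26)  (26,27)  (24,28)
take (0,1); skip (0,2); take (5,6); take (6,13); skip (12,14); take (13,15); take (15,16); skip (12,18); take (21,22); take (22,26); take (26,27); skip (24,28).
Selected: (0,1) (5,6) (6,13) (13,15) (15,16) (21,22) (22,26) (26,27)

27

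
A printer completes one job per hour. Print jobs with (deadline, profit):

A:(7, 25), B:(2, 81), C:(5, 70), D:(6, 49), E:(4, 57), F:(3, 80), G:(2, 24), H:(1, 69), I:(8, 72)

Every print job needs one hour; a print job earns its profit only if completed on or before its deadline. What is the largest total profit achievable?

503

Sort by profit descending; place each in the latest free slot ≤ its deadline.
Profit order: B=81 F=80 I=72 C=70 H=69 E=57 D=49 A=25 G=24
Assign: B→slot 2, F→slot 3, I→slot 8, C→slot 5, H→slot 1, E→slot 4, D→slot 6, A→slot 7, G skipped.
Slots: [1:H] [2:B] [3:F] [4:E] [5:C] [6:D] [7:A] [8:I]
Profit = 69 + 81 + 80 + 57 + 70 + 49 + 25 + 72 = 503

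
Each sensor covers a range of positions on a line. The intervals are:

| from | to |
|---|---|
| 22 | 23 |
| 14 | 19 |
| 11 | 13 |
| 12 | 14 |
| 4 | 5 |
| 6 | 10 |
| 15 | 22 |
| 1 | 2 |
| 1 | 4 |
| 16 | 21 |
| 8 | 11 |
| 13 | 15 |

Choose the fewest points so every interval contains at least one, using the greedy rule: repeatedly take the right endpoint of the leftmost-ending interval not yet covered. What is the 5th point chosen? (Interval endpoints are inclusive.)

19

Process intervals by earliest right end; each time one isn't hit yet, stab at its right endpoint.
By right end: [1,2]  [1,4]  [4,5]  [6,10]  [8,11]  [11,13]  [12,14]  [13,15]  [14,19]  [16,21]  [15,22]  [22,23]
[1,2] uncovered → point at 2; [4,5] uncovered → point at 5; [6,10] uncovered → point at 10; [11,13] uncovered → point at 13; [14,19] uncovered → point at 19; [22,23] uncovered → point at 23.
Points: 2, 5, 10, 13, 19, 23 (6 total).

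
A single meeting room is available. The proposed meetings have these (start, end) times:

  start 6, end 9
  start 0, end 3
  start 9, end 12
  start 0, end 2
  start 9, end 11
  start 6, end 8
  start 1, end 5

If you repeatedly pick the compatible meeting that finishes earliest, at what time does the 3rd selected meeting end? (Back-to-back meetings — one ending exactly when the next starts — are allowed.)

Greedy by earliest finish: after sorting by end time, pick each interval compatible with the last pick.
By end time: (0,2), (0,3), (1,5), (6,8), (6,9), (9,11), (9,12).
Pick (0,2); next start ≥ 2 → (6,8); next start ≥ 8 → (9,11).
Selected: (0,2) (6,8) (9,11)

11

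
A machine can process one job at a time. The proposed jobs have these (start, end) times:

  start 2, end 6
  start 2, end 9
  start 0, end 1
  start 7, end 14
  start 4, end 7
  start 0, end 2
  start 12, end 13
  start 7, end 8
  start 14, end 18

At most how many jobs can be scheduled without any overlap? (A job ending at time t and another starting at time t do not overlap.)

5

Greedy by earliest finish: after sorting by end time, pick each interval compatible with the last pick.
By end time: (0,1), (0,2), (2,6), (4,7), (7,8), (2,9), (12,13), (7,14), (14,18).
Pick (0,1); next start ≥ 1 → (2,6); next start ≥ 6 → (7,8); next start ≥ 8 → (12,13); next start ≥ 13 → (14,18).
Selected 5 jobs.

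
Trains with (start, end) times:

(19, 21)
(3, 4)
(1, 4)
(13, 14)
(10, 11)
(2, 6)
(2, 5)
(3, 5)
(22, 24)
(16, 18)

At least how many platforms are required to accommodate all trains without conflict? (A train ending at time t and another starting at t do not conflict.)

Count concurrent intervals with a sweep; the peak is the room count.
starts: [1, 2, 2, 3, 3, 10, 13, 16, 19, 22]
ends:   [4, 4, 5, 5, 6, 11, 14, 18, 21, 24]
s1→1 s2→2 s2→3 s3→4 s3→5  — peak 5.

5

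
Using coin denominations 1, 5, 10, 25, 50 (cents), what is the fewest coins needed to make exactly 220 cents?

220 − 4×50→20 − 2×10→0
Total coins = 4 + 2 = 6

6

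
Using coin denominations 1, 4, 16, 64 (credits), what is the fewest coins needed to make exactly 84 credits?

Use the largest denomination that fits, subtract, and repeat.
84 = 1×64 + 1×16 + 1×4
Total coins = 1 + 1 + 1 = 3

3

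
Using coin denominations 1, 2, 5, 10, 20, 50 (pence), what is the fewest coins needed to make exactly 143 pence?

143 − 2×50→43 − 2×20→3 − 1×2→1 − 1×1→0
Total coins = 2 + 2 + 1 + 1 = 6

6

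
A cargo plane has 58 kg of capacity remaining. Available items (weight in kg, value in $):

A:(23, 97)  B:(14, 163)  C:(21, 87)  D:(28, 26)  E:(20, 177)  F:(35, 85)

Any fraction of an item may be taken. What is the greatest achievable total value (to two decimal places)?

Greedy by value/weight ratio, highest first.
Ratios (sorted): B 11.64, E 8.85, A 4.22, C 4.14, F 2.43, D 0.93
take B (14 @ 163); take E (20 @ 177); take A (23 @ 97); take 1/21 of C → 4.14. Capacity used 58/58.
Total value = 441.14

441.14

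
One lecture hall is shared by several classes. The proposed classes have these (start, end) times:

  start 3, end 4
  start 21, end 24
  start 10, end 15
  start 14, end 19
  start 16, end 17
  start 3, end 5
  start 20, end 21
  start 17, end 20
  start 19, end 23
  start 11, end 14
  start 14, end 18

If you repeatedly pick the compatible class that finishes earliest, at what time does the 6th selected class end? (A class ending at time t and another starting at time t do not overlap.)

By end time: (3,4), (3,5), (11,14), (10,15), (16,17), (14,18), (14,19), (17,20), (20,21), (19,23), (21,24).
Pick (3,4); next start ≥ 4 → (11,14); next start ≥ 14 → (16,17); next start ≥ 17 → (17,20); next start ≥ 20 → (20,21); next start ≥ 21 → (21,24).
Selected: (3,4) (11,14) (16,17) (17,20) (20,21) (21,24)

24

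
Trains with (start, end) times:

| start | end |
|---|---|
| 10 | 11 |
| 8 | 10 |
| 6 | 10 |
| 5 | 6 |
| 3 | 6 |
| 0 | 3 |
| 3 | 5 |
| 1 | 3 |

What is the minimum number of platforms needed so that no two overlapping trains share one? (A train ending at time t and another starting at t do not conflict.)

2

The answer is the maximum number of intervals overlapping at any instant.
starts: [0, 1, 3, 3, 5, 6, 8, 10]
ends:   [3, 3, 5, 6, 6, 10, 10, 11]
s0→1 s1→2  — peak 2.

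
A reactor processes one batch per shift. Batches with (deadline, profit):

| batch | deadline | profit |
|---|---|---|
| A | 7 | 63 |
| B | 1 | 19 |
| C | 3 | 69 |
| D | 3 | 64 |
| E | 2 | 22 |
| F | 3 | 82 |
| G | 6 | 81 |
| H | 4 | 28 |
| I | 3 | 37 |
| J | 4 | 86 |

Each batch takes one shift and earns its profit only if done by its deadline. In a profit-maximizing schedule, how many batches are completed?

Take jobs in profit order; each goes to the latest open slot no later than its deadline.
By profit: J(d4,86), F(d3,82), G(d6,81), C(d3,69), D(d3,64), A(d7,63), I(d3,37), H(d4,28), E(d2,22), B(d1,19)
J→slot 4; F→slot 3; G→slot 6; C→slot 2; D→slot 1; A→slot 7; I skipped; H skipped; E skipped; B skipped.
6 of 10 scheduled.

6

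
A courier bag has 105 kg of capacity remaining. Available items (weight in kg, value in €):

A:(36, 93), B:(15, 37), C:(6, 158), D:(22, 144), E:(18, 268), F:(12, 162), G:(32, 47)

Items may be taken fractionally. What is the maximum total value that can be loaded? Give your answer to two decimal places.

852.13

Order: C (158/6=26.33) > E (268/18=14.89) > F (162/12=13.50) > D (144/22=6.55) > A (93/36=2.58) > B (37/15=2.47) > G (47/32=1.47)
Fill: take C (6 @ 158) → take E (18 @ 268) → take F (12 @ 162) → take D (22 @ 144) → take A (36 @ 93) → take 11/15 of B → 27.13; 105/105 used.
Total value = 852.13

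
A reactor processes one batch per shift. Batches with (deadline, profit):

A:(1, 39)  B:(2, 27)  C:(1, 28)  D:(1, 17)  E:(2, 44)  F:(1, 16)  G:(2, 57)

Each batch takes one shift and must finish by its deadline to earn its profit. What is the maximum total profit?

101

Take jobs in profit order; each goes to the latest open slot no later than its deadline.
By profit: G(d2,57), E(d2,44), A(d1,39), C(d1,28), B(d2,27), D(d1,17), F(d1,16)
G→slot 2; E→slot 1; A skipped; C skipped; B skipped; D skipped; F skipped.
Profit = 44 + 57 = 101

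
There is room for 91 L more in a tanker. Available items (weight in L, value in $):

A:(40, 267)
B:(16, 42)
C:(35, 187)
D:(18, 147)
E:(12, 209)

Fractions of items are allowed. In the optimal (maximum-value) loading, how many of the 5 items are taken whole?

Order: E (209/12=17.42) > D (147/18=8.17) > A (267/40=6.67) > C (187/35=5.34) > B (42/16=2.62)
Fill: take E (12 @ 209) → take D (18 @ 147) → take A (40 @ 267) → take 21/35 of C → 112.20; 91/91 used.
3 item(s) taken whole; one partial (take 21/35 of C).

3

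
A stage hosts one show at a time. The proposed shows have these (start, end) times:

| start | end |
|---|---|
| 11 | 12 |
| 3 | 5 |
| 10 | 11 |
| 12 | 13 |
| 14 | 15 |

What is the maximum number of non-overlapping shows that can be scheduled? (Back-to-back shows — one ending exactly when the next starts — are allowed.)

5

Order by finish time; keep every interval that doesn't clash with the previous kept one.
Sorted by end: (3,5)  (10,11)  (11,12)  (12,13)  (14,15)
take (3,5); take (10,11); take (11,12); take (12,13); take (14,15).
Selected 5 shows.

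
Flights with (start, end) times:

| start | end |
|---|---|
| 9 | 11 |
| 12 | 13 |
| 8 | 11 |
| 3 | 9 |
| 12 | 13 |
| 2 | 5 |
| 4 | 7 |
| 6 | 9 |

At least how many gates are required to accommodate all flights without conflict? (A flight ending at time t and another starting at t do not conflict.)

3

Events (time:±→running): 2:+→1 3:+→2 4:+→3 … peak 3.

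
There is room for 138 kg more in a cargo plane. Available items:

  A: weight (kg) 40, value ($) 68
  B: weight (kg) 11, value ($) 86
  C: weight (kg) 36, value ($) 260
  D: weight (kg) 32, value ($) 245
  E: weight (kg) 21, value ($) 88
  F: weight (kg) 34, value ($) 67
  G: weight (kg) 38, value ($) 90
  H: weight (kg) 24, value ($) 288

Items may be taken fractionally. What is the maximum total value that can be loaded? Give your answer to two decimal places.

Sort by value per unit weight and fill in that order.
Order: H (288/24=12.00) > B (86/11=7.82) > D (245/32=7.66) > C (260/36=7.22) > E (88/21=4.19) > G (90/38=2.37) > F (67/34=1.97) > A (68/40=1.70)
Fill: take H (24 @ 288) → take B (11 @ 86) → take D (32 @ 245) → take C (36 @ 260) → take E (21 @ 88) → take 14/38 of G → 33.16; 138/138 used.
Total value = 1000.16

1000.16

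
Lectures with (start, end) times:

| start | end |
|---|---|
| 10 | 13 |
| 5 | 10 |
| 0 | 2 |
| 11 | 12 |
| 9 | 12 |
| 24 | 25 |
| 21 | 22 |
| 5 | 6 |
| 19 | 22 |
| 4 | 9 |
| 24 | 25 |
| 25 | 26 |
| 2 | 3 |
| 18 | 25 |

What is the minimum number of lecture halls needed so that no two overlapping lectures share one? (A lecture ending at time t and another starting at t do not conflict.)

3

The answer is the maximum number of intervals overlapping at any instant.
starts: [0, 2, 4, 5, 5, 9, 10, 11, 18, 19, 21, 24, 24, 25]
ends:   [2, 3, 6, 9, 10, 12, 12, 13, 22, 22, 25, 25, 25, 26]
s0→1 e2→0 s2→1 e3→0 s4→1 s5→2 s5→3  — peak 3.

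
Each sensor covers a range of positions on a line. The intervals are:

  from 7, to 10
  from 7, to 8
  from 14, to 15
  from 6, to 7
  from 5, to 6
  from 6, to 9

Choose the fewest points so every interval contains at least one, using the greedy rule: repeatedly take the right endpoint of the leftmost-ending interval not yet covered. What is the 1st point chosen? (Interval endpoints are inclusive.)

6

Sort by right endpoint; whenever an interval is uncovered, place a point at its right end.
Sorted: [5,6] [6,7] [7,8] [6,9] [7,10] [14,15]
{[5,6],[6,7]} hit by 6; {[7,8],[6,9],[7,10]} hit by 8; {[14,15]} hit by 15.
Points: 6, 8, 15 (3 total).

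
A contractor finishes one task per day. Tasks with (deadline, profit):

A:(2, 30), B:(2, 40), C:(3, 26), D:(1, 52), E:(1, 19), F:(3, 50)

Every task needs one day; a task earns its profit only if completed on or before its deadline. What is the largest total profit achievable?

Take jobs in profit order; each goes to the latest open slot no later than its deadline.
Profit order: D=52 F=50 B=40 A=30 C=26 E=19
Assign: D→slot 1, F→slot 3, B→slot 2, A skipped, C skipped, E skipped.
Slots: [1:D] [2:B] [3:F]
Profit = 52 + 40 + 50 = 142

142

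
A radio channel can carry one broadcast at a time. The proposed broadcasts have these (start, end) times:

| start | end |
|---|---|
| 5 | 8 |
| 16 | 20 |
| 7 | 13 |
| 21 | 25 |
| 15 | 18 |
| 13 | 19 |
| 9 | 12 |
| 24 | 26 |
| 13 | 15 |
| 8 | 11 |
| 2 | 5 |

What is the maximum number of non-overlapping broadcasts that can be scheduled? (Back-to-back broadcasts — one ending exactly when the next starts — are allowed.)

Sort by end time and greedily take each interval whose start is ≥ the last chosen end.
By end time: (2,5), (5,8), (8,11), (9,12), (7,13), (13,15), (15,18), (13,19), (16,20), (21,25), (24,26).
Pick (2,5); next start ≥ 5 → (5,8); next start ≥ 8 → (8,11); next start ≥ 11 → (13,15); next start ≥ 15 → (15,18); next start ≥ 18 → (21,25).
Selected 6 broadcasts.

6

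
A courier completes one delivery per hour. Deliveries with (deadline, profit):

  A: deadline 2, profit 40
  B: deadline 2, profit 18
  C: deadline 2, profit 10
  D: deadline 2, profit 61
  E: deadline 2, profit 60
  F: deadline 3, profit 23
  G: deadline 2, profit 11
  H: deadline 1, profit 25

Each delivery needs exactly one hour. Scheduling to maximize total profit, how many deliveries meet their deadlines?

Profit order: D=61 E=60 A=40 H=25 F=23 B=18 G=11 C=10
Assign: D→slot 2, E→slot 1, A skipped, H skipped, F→slot 3, B skipped, G skipped, C skipped.
Slots: [1:E] [2:D] [3:F]
3 of 8 scheduled.

3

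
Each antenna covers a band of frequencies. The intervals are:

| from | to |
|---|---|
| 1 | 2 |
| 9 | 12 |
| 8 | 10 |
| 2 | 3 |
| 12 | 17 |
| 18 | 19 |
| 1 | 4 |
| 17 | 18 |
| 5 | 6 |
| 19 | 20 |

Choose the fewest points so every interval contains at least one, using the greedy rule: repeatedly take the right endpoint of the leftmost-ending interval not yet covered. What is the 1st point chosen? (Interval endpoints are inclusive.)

2

Process intervals by earliest right end; each time one isn't hit yet, stab at its right endpoint.
By right end: [1,2]  [2,3]  [1,4]  [5,6]  [8,10]  [9,12]  [12,17]  [17,18]  [18,19]  [19,20]
[1,2] uncovered → point at 2; [5,6] uncovered → point at 6; [8,10] uncovered → point at 10; [12,17] uncovered → point at 17; [18,19] uncovered → point at 19.
Points: 2, 6, 10, 17, 19 (5 total).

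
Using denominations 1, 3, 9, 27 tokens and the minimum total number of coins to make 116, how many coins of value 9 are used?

0

Use the largest denomination that fits, subtract, and repeat.
116 = 4×27 + 2×3 + 2×1
Count of 9: 0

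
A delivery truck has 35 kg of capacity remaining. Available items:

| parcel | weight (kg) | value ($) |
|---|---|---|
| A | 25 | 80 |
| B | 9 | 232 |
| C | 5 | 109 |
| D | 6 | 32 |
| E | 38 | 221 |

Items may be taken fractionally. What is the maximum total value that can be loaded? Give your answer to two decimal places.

Greedy by value/weight ratio, highest first.
Order: B (232/9=25.78) > C (109/5=21.80) > E (221/38=5.82) > D (32/6=5.33) > A (80/25=3.20)
Fill: take B (9 @ 232) → take C (5 @ 109) → take 21/38 of E → 122.13; 35/35 used.
Total value = 463.13

463.13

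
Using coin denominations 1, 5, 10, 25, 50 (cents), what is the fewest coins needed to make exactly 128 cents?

6

128 = 2×50 + 1×25 + 3×1
Total coins = 2 + 1 + 3 = 6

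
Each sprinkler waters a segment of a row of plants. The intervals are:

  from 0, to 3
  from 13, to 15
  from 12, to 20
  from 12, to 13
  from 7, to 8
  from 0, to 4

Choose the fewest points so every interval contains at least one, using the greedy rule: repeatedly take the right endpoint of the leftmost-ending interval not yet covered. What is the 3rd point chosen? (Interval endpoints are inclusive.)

Process intervals by earliest right end; each time one isn't hit yet, stab at its right endpoint.
By right end: [0,3]  [0,4]  [7,8]  [12,13]  [13,15]  [12,20]
[0,3] uncovered → point at 3; [7,8] uncovered → point at 8; [12,13] uncovered → point at 13.
Points: 3, 8, 13 (3 total).

13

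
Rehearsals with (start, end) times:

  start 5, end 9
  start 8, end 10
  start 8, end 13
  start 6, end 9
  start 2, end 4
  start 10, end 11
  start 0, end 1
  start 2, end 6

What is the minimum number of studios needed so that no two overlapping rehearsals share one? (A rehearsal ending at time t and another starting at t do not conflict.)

The answer is the maximum number of intervals overlapping at any instant.
Events (time:±→running): 0:+→1 1:-→0 2:+→1 2:+→2 4:-→1 5:+→2 6:-→1 6:+→2 8:+→3 8:+→4 … peak 4.

4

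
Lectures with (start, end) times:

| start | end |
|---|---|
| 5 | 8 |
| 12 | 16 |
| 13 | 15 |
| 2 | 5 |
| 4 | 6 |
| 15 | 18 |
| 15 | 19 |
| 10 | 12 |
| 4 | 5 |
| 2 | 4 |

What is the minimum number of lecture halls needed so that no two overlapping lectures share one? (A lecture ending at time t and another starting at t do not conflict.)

starts: [2, 2, 4, 4, 5, 10, 12, 13, 15, 15]
ends:   [4, 5, 5, 6, 8, 12, 15, 16, 18, 19]
s2→1 s2→2 e4→1 s4→2 s4→3  — peak 3.

3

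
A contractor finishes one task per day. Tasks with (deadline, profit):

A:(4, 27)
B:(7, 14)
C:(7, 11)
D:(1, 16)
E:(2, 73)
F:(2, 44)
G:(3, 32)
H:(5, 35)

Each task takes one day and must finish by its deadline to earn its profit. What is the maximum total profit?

236

Take jobs in profit order; each goes to the latest open slot no later than its deadline.
Profit order: E=73 F=44 H=35 G=32 A=27 D=16 B=14 C=11
Assign: E→slot 2, F→slot 1, H→slot 5, G→slot 3, A→slot 4, D skipped, B→slot 7, C→slot 6.
Slots: [1:F] [2:E] [3:G] [4:A] [5:H] [6:C] [7:B]
Profit = 44 + 73 + 32 + 27 + 35 + 11 + 14 = 236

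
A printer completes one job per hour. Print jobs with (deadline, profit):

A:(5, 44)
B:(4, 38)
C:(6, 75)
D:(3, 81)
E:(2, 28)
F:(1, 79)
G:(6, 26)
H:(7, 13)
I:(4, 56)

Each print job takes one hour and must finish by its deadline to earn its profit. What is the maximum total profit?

386

Sort by profit descending; place each in the latest free slot ≤ its deadline.
By profit: D(d3,81), F(d1,79), C(d6,75), I(d4,56), A(d5,44), B(d4,38), E(d2,28), G(d6,26), H(d7,13)
D→slot 3; F→slot 1; C→slot 6; I→slot 4; A→slot 5; B→slot 2; E skipped; G skipped; H→slot 7.
Profit = 79 + 38 + 81 + 56 + 44 + 75 + 13 = 386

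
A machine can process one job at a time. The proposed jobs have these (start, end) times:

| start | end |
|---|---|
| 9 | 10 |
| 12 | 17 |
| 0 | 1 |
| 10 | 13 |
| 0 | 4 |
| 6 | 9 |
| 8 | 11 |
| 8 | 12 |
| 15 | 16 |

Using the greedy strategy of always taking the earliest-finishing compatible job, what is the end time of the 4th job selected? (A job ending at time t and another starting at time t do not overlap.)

13

Sorted by end: (0,1)  (0,4)  (6,9)  (9,10)  (8,11)  (8,12)  (10,13)  (15,16)  (12,17)
take (0,1); skip (0,4); take (6,9); take (9,10); skip (8,12); take (10,13); take (15,16).
Selected: (0,1) (6,9) (9,10) (10,13) (15,16)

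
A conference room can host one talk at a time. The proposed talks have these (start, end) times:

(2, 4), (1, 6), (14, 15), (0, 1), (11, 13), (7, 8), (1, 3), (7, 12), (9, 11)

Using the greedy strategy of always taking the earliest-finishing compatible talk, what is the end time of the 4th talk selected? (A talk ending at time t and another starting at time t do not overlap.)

Greedy by earliest finish: after sorting by end time, pick each interval compatible with the last pick.
By end time: (0,1), (1,3), (2,4), (1,6), (7,8), (9,11), (7,12), (11,13), (14,15).
Pick (0,1); next start ≥ 1 → (1,3); next start ≥ 3 → (7,8); next start ≥ 8 → (9,11); next start ≥ 11 → (11,13); next start ≥ 13 → (14,15).
Selected: (0,1) (1,3) (7,8) (9,11) (11,13) (14,15)

11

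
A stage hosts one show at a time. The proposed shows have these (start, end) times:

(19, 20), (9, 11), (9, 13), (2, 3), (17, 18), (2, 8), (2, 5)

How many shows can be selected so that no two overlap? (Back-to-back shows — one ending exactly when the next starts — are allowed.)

By end time: (2,3), (2,5), (2,8), (9,11), (9,13), (17,18), (19,20).
Pick (2,3); next start ≥ 3 → (9,11); next start ≥ 11 → (17,18); next start ≥ 18 → (19,20).
Selected 4 shows.

4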